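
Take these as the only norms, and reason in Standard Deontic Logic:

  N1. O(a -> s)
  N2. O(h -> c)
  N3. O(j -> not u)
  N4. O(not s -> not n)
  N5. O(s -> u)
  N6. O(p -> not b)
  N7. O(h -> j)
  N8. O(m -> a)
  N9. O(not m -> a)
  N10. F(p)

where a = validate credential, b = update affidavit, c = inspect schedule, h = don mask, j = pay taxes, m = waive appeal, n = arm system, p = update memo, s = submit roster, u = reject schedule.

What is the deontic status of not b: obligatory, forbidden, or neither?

Premise 6 is O(p -> not b), but O(p) is not derivable from the premises, so it does not yield O(not b).
No premise or chain of K-axiom applications forces O(not b), and none forces O(b). So not b is neither obligatory nor forbidden under these norms.

Neither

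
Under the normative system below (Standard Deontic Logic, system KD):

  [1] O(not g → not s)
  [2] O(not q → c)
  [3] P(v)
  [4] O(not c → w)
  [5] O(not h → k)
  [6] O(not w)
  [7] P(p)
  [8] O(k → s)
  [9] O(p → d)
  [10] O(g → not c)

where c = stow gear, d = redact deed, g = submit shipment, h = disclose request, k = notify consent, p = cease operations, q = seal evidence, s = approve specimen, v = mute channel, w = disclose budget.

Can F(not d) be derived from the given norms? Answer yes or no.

No

Premise 9 is O(p → d), but O(p) is not derivable from the premises (the permission P(p) asserts only not O(not p), not O(p)), so it does not yield O(d).
No other premise forces O(d). An ideal world satisfying every premise can still have not d true, so F(not d) is not derivable.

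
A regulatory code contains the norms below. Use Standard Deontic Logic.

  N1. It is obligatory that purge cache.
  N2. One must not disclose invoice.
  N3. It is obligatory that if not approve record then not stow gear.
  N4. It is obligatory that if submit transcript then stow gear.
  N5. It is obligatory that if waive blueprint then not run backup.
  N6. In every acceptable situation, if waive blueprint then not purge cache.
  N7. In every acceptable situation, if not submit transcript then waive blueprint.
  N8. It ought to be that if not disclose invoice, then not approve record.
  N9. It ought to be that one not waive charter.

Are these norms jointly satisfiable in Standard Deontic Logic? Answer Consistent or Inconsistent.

From premise 1 we have O(purge_cache).
The contrapositive of premise 6 (O(waive_blueprint → ¬purge_cache)) is O(purge_cache → ¬waive_blueprint), and O(purge_cache) is already established, so O(¬waive_blueprint).
Premise 7 is O(¬submit_transcript → waive_blueprint); contrapositively O(¬waive_blueprint → submit_transcript). Since O(¬waive_blueprint) holds, K gives O(submit_transcript).
With premise 4, O(submit_transcript → stow_gear), the K-axiom yields O(stow_gear).
Premise 3 is O(¬approve_record → ¬stow_gear); contrapositively O(stow_gear → approve_record). Since O(stow_gear) holds, K gives O(approve_record).
Premise 8, O(¬disclose_invoice → ¬approve_record), contraposes to O(approve_record → disclose_invoice); with O(approve_record) we get O(disclose_invoice).
However, F(disclose_invoice) at premise 2 amounts to O(¬disclose_invoice).
We now have both O(disclose_invoice) and O(¬disclose_invoice) — disclose_invoice is simultaneously obligatory and forbidden, violating the D-axiom.

Inconsistent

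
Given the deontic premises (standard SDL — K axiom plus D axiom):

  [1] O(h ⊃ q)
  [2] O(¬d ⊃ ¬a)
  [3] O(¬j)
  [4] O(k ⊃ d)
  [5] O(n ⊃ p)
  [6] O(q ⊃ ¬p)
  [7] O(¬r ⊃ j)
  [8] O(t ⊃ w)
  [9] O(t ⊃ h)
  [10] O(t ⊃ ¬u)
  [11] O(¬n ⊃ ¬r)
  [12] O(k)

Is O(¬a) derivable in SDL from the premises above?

No

Premise 2 is O(¬d ⊃ ¬a), but O(¬d) is not derivable from the premises, so it does not yield O(¬a).
No other premise forces O(¬a). An ideal world satisfying every premise can still have ¬a false, so O(¬a) is not derivable.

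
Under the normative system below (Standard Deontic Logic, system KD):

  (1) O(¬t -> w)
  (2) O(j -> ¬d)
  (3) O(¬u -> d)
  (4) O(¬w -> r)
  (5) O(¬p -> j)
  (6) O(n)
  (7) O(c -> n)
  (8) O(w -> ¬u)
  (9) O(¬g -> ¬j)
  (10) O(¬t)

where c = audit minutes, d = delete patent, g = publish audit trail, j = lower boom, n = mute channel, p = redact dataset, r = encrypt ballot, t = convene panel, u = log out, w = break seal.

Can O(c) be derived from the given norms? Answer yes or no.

Premise 7 is O(c -> n); even if O(n) held, inferring O(c) would be affirming the consequent — invalid.
No other premise forces O(c). An ideal world satisfying every premise can still have c false, so O(c) is not derivable.

No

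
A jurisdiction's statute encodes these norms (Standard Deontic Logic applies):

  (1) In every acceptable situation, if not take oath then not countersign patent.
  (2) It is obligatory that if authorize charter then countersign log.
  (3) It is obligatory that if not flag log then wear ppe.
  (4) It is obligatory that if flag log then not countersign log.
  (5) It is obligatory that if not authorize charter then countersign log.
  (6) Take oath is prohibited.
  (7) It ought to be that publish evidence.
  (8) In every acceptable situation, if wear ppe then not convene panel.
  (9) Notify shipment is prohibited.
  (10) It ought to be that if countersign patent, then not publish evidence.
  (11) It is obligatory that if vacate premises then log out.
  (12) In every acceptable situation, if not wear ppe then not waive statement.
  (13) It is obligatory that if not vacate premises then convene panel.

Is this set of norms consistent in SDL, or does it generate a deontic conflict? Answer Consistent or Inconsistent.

Consistent

Premise 10 is O(countersign_patent → ¬publish_evidence), but O(countersign_patent) is not derivable from the premises, so it does not yield O(¬publish_evidence).
So O(¬publish_evidence) is not derivable, and the apparent clash with O(publish_evidence) does not arise.
A world satisfying every obligation exists (e.g. authorize_charter=false, convene_panel=false, countersign_log=true, countersign_patent=false, flag_log=false, log_out=true, notify_shipment=false, publish_evidence=true, take_oath=false, vacate_premises=true, waive_statement=false, wear_ppe=true); no atom is both obligatory and forbidden, so the set is consistent.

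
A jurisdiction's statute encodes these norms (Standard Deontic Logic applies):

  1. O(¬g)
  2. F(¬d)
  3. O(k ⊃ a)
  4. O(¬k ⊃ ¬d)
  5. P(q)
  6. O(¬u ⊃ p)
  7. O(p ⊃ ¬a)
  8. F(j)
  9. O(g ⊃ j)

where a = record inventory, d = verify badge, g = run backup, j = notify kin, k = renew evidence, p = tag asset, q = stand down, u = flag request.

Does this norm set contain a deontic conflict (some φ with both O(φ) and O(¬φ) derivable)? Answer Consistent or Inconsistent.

Consistent

Premise 9 is O(g ⊃ j), but O(g) is not derivable from the premises, so it does not yield O(j).
So O(j) is not derivable, and the apparent clash with O(¬j) does not arise.
A world satisfying every obligation exists (e.g. a=true, d=true, g=false, j=false, k=true, p=false, q=false, u=true); no atom is both obligatory and forbidden, so the set is consistent.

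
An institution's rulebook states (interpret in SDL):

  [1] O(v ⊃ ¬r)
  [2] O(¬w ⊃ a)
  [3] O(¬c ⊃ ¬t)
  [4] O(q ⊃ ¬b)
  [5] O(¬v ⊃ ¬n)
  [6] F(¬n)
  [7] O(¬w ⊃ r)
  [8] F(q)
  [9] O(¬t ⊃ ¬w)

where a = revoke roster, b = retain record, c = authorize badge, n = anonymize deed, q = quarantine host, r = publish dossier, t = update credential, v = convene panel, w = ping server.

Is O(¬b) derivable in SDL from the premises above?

No

Premise 4 is O(q ⊃ ¬b), but O(q) is not derivable from the premises, so it does not yield O(¬b).
No other premise forces O(¬b). An ideal world satisfying every premise can still have ¬b false, so O(¬b) is not derivable.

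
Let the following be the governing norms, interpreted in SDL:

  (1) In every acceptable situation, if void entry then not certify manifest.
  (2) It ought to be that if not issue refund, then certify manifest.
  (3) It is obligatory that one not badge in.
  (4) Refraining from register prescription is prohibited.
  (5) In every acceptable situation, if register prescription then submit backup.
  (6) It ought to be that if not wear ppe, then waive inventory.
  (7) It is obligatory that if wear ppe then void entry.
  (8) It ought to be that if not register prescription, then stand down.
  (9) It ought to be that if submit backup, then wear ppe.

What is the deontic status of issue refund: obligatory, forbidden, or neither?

Obligatory

F(¬register_prescription) at premise 4 means O(register_prescription).
Applying K to premise 5 (O(register_prescription → submit_backup)) and O(register_prescription) yields O(submit_backup).
Premise 9 is O(submit_backup → wear_ppe); since O(submit_backup), deontic closure gives O(wear_ppe).
Applying K to premise 7 (O(wear_ppe → void_entry)) and O(wear_ppe) yields O(void_entry).
With premise 1, O(void_entry → ¬certify_manifest), the K-axiom yields O(¬certify_manifest).
Premise 2 is O(¬issue_refund → certify_manifest); contrapositively O(¬certify_manifest → issue_refund). Since O(¬certify_manifest) holds, K gives O(issue_refund).
Premises 3, 6, 8 do not contribute to this derivation.
Hence issue_refund is obligatory.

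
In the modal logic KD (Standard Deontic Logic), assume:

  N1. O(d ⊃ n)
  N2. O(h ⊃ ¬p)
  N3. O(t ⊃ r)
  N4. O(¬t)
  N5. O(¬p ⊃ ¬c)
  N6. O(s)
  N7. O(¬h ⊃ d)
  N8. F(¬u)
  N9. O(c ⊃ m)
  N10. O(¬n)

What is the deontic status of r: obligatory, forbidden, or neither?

Neither

Premise 3 is O(t ⊃ r), but O(t) is not derivable from the premises, so it does not yield O(r).
No premise or chain of K-axiom applications forces O(r), and none forces O(¬r). So r is neither obligatory nor forbidden under these norms.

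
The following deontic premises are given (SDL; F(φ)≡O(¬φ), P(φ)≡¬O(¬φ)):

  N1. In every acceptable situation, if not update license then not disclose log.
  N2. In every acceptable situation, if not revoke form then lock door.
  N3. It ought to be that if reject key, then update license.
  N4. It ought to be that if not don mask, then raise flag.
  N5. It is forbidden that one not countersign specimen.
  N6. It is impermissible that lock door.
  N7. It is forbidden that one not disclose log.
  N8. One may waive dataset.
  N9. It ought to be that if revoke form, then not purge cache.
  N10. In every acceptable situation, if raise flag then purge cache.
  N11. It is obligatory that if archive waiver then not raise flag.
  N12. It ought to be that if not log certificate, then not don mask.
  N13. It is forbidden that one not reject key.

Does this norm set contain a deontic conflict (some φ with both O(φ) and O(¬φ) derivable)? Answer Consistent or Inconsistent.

Premise 1 is O(¬update_license → ¬disclose_log), but O(¬update_license) is not derivable from the premises, so it does not yield O(¬disclose_log).
So O(¬disclose_log) is not derivable, and the apparent clash with O(disclose_log) does not arise.
A world satisfying every obligation exists (e.g. archive_waiver=false, countersign_specimen=true, disclose_log=true, don_mask=true, lock_door=false, log_certificate=true, purge_cache=false, raise_flag=false, reject_key=true, revoke_form=true, update_license=true, waive_dataset=false); no atom is both obligatory and forbidden, so the set is consistent.

Consistent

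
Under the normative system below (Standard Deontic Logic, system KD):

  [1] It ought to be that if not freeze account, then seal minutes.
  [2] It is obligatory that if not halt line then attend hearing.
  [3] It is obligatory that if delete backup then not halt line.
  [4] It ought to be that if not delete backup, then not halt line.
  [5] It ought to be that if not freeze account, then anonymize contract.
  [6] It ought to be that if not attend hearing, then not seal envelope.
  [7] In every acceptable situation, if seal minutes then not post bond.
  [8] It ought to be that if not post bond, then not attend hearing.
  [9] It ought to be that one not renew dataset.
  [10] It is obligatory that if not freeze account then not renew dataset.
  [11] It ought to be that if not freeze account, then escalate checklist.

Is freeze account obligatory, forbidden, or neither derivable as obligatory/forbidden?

Premises 3 and 4 are O(delete_backup → ¬halt_line) and O(¬delete_backup → ¬halt_line); every ideal world satisfies delete_backup or ¬delete_backup, so in either case ¬halt_line holds — hence O(¬halt_line).
Applying K to premise 2 (O(¬halt_line → attend_hearing)) and O(¬halt_line) yields O(attend_hearing).
Premise 8, O(¬post_bond → ¬attend_hearing), contraposes to O(attend_hearing → post_bond); with O(attend_hearing) we get O(post_bond).
The contrapositive of premise 7 (O(seal_minutes → ¬post_bond)) is O(post_bond → ¬seal_minutes), and O(post_bond) is already established, so O(¬seal_minutes).
The contrapositive of premise 1 (O(¬freeze_account → seal_minutes)) is O(¬seal_minutes → freeze_account), and O(¬seal_minutes) is already established, so O(freeze_account).
Premises 5, 6, 9, 10, 11 do not contribute to this derivation.
Hence freeze_account is obligatory.

Obligatory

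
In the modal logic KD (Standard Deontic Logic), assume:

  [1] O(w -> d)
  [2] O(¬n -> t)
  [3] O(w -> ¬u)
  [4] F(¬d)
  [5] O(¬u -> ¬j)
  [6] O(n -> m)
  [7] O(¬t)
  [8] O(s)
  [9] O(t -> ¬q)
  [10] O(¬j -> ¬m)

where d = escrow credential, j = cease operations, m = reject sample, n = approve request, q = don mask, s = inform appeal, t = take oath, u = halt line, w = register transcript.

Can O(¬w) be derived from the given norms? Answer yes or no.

Premise 7 states O(¬t) outright.
Premise 2, O(¬n -> t), contraposes to O(¬t -> n); with O(¬t) we get O(n).
Applying K to premise 6 (O(n -> m)) and O(n) yields O(m).
Premise 10, O(¬j -> ¬m), contraposes to O(m -> j); with O(m) we get O(j).
Premise 5 is O(¬u -> ¬j); contrapositively O(j -> u). Since O(j) holds, K gives O(u).
Premise 3 is O(w -> ¬u); contrapositively O(u -> ¬w). Since O(u) holds, K gives O(¬w).
Premises 1, 4, 8, 9 do not contribute to this derivation.
So O(¬w) follows.

Yes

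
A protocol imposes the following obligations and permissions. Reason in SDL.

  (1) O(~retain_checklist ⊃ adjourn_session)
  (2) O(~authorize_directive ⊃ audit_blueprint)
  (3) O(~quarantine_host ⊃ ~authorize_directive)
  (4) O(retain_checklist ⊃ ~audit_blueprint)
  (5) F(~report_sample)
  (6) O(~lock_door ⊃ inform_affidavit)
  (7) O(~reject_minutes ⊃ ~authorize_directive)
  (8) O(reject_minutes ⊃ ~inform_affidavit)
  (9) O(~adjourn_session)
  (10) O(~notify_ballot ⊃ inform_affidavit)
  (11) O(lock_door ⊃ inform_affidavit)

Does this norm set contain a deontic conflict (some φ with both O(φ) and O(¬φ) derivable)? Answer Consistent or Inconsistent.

Premises 6 and 11 are O(~lock_door ⊃ inform_affidavit) and O(lock_door ⊃ inform_affidavit); every ideal world satisfies ~lock_door or lock_door, so in either case inform_affidavit holds — hence O(inform_affidavit).
Premise 8, O(reject_minutes ⊃ ~inform_affidavit), contraposes to O(inform_affidavit ⊃ ~reject_minutes); with O(inform_affidavit) we get O(~reject_minutes).
From O(~reject_minutes) and premise 7, O(~reject_minutes ⊃ ~authorize_directive), we obtain O(~authorize_directive).
With premise 2, O(~authorize_directive ⊃ audit_blueprint), the K-axiom yields O(audit_blueprint).
Premise 4, O(retain_checklist ⊃ ~audit_blueprint), contraposes to O(audit_blueprint ⊃ ~retain_checklist); with O(audit_blueprint) we get O(~retain_checklist).
From O(~retain_checklist) and premise 1, O(~retain_checklist ⊃ adjourn_session), we obtain O(adjourn_session).
But premise 9 directly asserts O(~adjourn_session).
We now have both O(adjourn_session) and O(~adjourn_session) — adjourn_session is simultaneously obligatory and forbidden, violating the D-axiom.

Inconsistent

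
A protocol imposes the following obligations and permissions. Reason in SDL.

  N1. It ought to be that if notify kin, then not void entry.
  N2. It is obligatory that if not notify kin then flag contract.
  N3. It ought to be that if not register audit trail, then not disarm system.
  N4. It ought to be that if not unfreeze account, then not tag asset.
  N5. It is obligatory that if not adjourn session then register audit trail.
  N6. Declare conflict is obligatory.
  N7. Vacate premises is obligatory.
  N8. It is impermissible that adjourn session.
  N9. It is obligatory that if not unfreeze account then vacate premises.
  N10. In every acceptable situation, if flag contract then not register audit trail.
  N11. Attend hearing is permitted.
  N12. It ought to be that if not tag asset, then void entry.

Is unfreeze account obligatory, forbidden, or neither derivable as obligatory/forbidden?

Obligatory

Premise 8 is F(adjourn_session), i.e. O(¬adjourn_session).
Premise 5 is O(¬adjourn_session → register_audit_trail); since O(¬adjourn_session), deontic closure gives O(register_audit_trail).
The contrapositive of premise 10 (O(flag_contract → ¬register_audit_trail)) is O(register_audit_trail → ¬flag_contract), and O(register_audit_trail) is already established, so O(¬flag_contract).
The contrapositive of premise 2 (O(¬notify_kin → flag_contract)) is O(¬flag_contract → notify_kin), and O(¬flag_contract) is already established, so O(notify_kin).
Premise 1 is O(notify_kin → ¬void_entry); since O(notify_kin), deontic closure gives O(¬void_entry).
Premise 12, O(¬tag_asset → void_entry), contraposes to O(¬void_entry → tag_asset); with O(¬void_entry) we get O(tag_asset).
The contrapositive of premise 4 (O(¬unfreeze_account → ¬tag_asset)) is O(tag_asset → unfreeze_account), and O(tag_asset) is already established, so O(unfreeze_account).
Premises 3, 6, 7, 9, 11 do not contribute to this derivation.
Hence unfreeze_account is obligatory.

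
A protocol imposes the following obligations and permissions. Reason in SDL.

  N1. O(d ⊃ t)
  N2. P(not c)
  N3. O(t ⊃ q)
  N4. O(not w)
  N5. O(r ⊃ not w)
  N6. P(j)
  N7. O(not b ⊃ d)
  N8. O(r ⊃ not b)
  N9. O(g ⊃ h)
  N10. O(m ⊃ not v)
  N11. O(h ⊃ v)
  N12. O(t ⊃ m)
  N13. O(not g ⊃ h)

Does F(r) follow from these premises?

Premises 13 and 9 cover both cases: O(not g ⊃ h) and O(g ⊃ h). Since not g ∨ g is a tautology, O(h) follows.
Premise 11 is O(h ⊃ v); since O(h), deontic closure gives O(v).
Premise 10, O(m ⊃ not v), contraposes to O(v ⊃ not m); with O(v) we get O(not m).
Premise 12, O(t ⊃ m), contraposes to O(not m ⊃ not t); with O(not m) we get O(not t).
Premise 1 is O(d ⊃ t); contrapositively O(not t ⊃ not d). Since O(not t) holds, K gives O(not d).
The contrapositive of premise 7 (O(not b ⊃ d)) is O(not d ⊃ b), and O(not d) is already established, so O(b).
The contrapositive of premise 8 (O(r ⊃ not b)) is O(b ⊃ not r), and O(b) is already established, so O(not r).
Premises 2, 3, 4, 5, 6 do not contribute to this derivation.
So O(not r) holds, i.e. F(r). The claim follows.

Yes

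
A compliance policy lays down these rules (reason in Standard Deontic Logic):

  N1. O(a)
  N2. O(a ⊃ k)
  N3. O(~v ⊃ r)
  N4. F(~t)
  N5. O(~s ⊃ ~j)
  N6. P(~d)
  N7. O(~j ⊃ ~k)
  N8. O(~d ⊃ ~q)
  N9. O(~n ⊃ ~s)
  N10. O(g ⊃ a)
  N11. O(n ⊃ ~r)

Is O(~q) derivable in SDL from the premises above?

No

Premise 8 is O(~d ⊃ ~q), but O(~d) is not derivable from the premises (the permission P(~d) asserts only ~O(d), not O(~d)), so it does not yield O(~q).
No other premise forces O(~q). An ideal world satisfying every premise can still have ~q false, so O(~q) is not derivable.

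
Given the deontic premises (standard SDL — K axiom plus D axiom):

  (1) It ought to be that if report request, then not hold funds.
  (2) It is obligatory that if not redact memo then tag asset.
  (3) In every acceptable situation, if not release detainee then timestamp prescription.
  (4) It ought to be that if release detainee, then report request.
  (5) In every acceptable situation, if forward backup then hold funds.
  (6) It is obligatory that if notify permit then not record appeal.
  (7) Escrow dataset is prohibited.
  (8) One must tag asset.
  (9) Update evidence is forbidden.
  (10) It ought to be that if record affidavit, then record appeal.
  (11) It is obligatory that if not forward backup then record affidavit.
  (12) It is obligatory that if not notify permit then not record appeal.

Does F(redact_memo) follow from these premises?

Premise 2 is O(¬redact_memo → tag_asset); even if O(tag_asset) held, inferring O(¬redact_memo) would be affirming the consequent — invalid.
No other premise forces O(¬redact_memo). An ideal world satisfying every premise can still have redact_memo true, so F(redact_memo) is not derivable.

No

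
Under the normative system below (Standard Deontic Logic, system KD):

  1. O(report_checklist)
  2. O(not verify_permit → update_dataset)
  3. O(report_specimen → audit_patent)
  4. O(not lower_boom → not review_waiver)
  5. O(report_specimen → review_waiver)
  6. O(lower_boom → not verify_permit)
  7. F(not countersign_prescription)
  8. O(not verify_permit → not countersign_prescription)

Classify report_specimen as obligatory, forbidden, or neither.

Forbidden

Premise 7, F(not countersign_prescription), is equivalent to O(countersign_prescription).
The contrapositive of premise 8 (O(not verify_permit → not countersign_prescription)) is O(countersign_prescription → verify_permit), and O(countersign_prescription) is already established, so O(verify_permit).
The contrapositive of premise 6 (O(lower_boom → not verify_permit)) is O(verify_permit → not lower_boom), and O(verify_permit) is already established, so O(not lower_boom).
Applying K to premise 4 (O(not lower_boom → not review_waiver)) and O(not lower_boom) yields O(not review_waiver).
Premise 5, O(report_specimen → review_waiver), contraposes to O(not review_waiver → not report_specimen); with O(not review_waiver) we get O(not report_specimen).
Premises 1, 2, 3 do not contribute to this derivation.
Thus O(not report_specimen), which is F(report_specimen): report_specimen is forbidden.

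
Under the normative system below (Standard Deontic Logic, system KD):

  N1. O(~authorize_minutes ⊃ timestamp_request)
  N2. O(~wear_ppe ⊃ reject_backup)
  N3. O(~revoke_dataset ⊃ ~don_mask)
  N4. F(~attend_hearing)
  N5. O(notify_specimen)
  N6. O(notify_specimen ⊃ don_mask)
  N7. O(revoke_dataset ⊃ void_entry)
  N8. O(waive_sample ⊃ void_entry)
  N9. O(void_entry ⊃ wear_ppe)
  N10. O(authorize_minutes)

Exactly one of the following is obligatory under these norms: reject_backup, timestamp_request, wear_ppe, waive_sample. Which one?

Premise 5 gives O(notify_specimen).
Applying K to premise 6 (O(notify_specimen ⊃ don_mask)) and O(notify_specimen) yields O(don_mask).
Premise 3, O(~revoke_dataset ⊃ ~don_mask), contraposes to O(don_mask ⊃ revoke_dataset); with O(don_mask) we get O(revoke_dataset).
Premise 7 is O(revoke_dataset ⊃ void_entry); since O(revoke_dataset), deontic closure gives O(void_entry).
With premise 9, O(void_entry ⊃ wear_ppe), the K-axiom yields O(wear_ppe).
So O(wear_ppe) holds — wear_ppe is obligatory. None of the other listed options is made obligatory by any chain of premises.

wear_ppe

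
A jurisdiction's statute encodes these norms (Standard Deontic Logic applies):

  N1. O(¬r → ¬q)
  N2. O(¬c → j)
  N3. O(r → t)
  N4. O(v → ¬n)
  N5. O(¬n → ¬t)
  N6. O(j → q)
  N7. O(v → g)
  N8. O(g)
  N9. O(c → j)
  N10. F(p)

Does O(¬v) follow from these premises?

Premises 9 and 2 cover both cases: O(c → j) and O(¬c → j). Since c ∨ ¬c is a tautology, O(j) follows.
Applying K to premise 6 (O(j → q)) and O(j) yields O(q).
Premise 1 is O(¬r → ¬q); contrapositively O(q → r). Since O(q) holds, K gives O(r).
Applying K to premise 3 (O(r → t)) and O(r) yields O(t).
Premise 5 is O(¬n → ¬t); contrapositively O(t → n). Since O(t) holds, K gives O(n).
The contrapositive of premise 4 (O(v → ¬n)) is O(n → ¬v), and O(n) is already established, so O(¬v).
Premises 7, 8, 10 do not contribute to this derivation.
So O(¬v) follows.

Yes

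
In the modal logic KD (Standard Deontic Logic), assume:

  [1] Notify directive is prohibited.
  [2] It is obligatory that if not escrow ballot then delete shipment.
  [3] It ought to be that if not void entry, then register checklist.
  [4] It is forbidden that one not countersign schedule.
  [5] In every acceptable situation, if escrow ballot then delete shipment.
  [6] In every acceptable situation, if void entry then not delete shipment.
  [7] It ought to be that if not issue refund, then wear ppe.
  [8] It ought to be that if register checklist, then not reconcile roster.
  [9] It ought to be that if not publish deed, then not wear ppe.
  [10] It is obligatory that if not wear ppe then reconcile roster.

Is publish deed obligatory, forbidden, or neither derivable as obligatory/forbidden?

Obligatory

Premises 2 and 5 are O(¬escrow_ballot → delete_shipment) and O(escrow_ballot → delete_shipment); every ideal world satisfies ¬escrow_ballot or escrow_ballot, so in either case delete_shipment holds — hence O(delete_shipment).
Premise 6, O(void_entry → ¬delete_shipment), contraposes to O(delete_shipment → ¬void_entry); with O(delete_shipment) we get O(¬void_entry).
Premise 3 is O(¬void_entry → register_checklist); since O(¬void_entry), deontic closure gives O(register_checklist).
With premise 8, O(register_checklist → ¬reconcile_roster), the K-axiom yields O(¬reconcile_roster).
Premise 10, O(¬wear_ppe → reconcile_roster), contraposes to O(¬reconcile_roster → wear_ppe); with O(¬reconcile_roster) we get O(wear_ppe).
Premise 9 is O(¬publish_deed → ¬wear_ppe); contrapositively O(wear_ppe → publish_deed). Since O(wear_ppe) holds, K gives O(publish_deed).
Premises 1, 4, 7 do not contribute to this derivation.
Hence publish_deed is obligatory.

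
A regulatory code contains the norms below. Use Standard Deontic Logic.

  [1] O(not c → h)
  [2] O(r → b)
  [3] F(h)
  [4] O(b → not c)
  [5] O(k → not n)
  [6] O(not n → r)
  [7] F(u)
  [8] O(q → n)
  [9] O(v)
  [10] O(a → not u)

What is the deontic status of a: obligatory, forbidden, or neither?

Premise 10 is O(a → not u); even if O(not u) held, inferring O(a) would be affirming the consequent — invalid.
No premise or chain of K-axiom applications forces O(a), and none forces O(not a). So a is neither obligatory nor forbidden under these norms.

Neither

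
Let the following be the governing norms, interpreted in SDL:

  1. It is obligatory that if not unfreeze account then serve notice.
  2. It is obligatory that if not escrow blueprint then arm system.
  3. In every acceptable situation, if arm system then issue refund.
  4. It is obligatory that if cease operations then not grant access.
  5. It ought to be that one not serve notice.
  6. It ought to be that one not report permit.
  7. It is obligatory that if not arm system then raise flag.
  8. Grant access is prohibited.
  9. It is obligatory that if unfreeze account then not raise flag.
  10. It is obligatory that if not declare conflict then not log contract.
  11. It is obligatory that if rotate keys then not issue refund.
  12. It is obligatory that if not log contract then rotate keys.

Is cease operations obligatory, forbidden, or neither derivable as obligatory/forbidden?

Premise 4 is O(cease_operations → ¬grant_access); even if O(¬grant_access) held, inferring O(cease_operations) would be affirming the consequent — invalid.
No premise or chain of K-axiom applications forces O(cease_operations), and none forces O(¬cease_operations). So cease_operations is neither obligatory nor forbidden under these norms.

Neither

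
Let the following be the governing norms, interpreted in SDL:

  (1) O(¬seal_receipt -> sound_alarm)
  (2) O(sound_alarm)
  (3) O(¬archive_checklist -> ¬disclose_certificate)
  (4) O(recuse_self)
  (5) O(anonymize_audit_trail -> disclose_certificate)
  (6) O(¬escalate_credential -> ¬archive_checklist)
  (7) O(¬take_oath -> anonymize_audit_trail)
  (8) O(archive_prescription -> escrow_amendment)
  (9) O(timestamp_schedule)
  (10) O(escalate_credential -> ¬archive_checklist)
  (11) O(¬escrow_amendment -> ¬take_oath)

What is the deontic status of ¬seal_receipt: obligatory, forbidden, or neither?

Premise 1 is O(¬seal_receipt -> sound_alarm); even if O(sound_alarm) held, inferring O(¬seal_receipt) would be affirming the consequent — invalid.
No premise or chain of K-axiom applications forces O(¬seal_receipt), and none forces O(seal_receipt). So ¬seal_receipt is neither obligatory nor forbidden under these norms.

Neither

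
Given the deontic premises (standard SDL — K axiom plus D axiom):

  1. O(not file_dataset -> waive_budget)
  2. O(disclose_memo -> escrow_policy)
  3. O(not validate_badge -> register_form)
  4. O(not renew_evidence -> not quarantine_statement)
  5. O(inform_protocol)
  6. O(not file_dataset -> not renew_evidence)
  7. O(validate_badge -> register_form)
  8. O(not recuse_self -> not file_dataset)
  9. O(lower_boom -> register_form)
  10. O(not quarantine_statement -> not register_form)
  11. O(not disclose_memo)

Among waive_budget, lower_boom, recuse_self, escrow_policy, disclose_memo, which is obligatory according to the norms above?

recuse_self

Premises 7 and 3 are O(validate_badge -> register_form) and O(not validate_badge -> register_form); every ideal world satisfies validate_badge or not validate_badge, so in either case register_form holds — hence O(register_form).
The contrapositive of premise 10 (O(not quarantine_statement -> not register_form)) is O(register_form -> quarantine_statement), and O(register_form) is already established, so O(quarantine_statement).
The contrapositive of premise 4 (O(not renew_evidence -> not quarantine_statement)) is O(quarantine_statement -> renew_evidence), and O(quarantine_statement) is already established, so O(renew_evidence).
Premise 6, O(not file_dataset -> not renew_evidence), contraposes to O(renew_evidence -> file_dataset); with O(renew_evidence) we get O(file_dataset).
Premise 8, O(not recuse_self -> not file_dataset), contraposes to O(file_dataset -> recuse_self); with O(file_dataset) we get O(recuse_self).
So O(recuse_self) holds — recuse_self is obligatory. None of the other listed options is made obligatory by any chain of premises.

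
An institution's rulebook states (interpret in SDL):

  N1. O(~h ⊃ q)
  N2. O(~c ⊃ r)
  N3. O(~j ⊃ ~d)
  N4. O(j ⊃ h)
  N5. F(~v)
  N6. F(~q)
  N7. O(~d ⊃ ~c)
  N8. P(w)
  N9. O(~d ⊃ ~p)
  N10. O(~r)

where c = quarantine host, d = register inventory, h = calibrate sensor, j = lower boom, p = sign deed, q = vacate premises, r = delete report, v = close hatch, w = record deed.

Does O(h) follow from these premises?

Yes

Premise 10 states O(~r) outright.
The contrapositive of premise 2 (O(~c ⊃ r)) is O(~r ⊃ c), and O(~r) is already established, so O(c).
Premise 7, O(~d ⊃ ~c), contraposes to O(c ⊃ d); with O(c) we get O(d).
The contrapositive of premise 3 (O(~j ⊃ ~d)) is O(d ⊃ j), and O(d) is already established, so O(j).
Applying K to premise 4 (O(j ⊃ h)) and O(j) yields O(h).
Premises 1, 5, 6, 8, 9 do not contribute to this derivation.
So O(h) follows.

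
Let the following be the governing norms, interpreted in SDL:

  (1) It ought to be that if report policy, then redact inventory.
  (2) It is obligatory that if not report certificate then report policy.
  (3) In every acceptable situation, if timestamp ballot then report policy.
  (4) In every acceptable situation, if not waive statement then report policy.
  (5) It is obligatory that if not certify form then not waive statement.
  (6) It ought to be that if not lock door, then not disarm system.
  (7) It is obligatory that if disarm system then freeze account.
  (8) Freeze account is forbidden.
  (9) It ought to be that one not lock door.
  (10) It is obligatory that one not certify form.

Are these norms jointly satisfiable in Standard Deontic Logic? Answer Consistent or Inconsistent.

Consistent

Premise 7 is O(disarm_system → freeze_account), but O(disarm_system) is not derivable from the premises, so it does not yield O(freeze_account).
So O(freeze_account) is not derivable, and the apparent clash with O(¬freeze_account) does not arise.
A world satisfying every obligation exists (e.g. certify_form=false, disarm_system=false, freeze_account=false, lock_door=false, redact_inventory=true, report_certificate=false, report_policy=true, timestamp_ballot=false, waive_statement=false); no atom is both obligatory and forbidden, so the set is consistent.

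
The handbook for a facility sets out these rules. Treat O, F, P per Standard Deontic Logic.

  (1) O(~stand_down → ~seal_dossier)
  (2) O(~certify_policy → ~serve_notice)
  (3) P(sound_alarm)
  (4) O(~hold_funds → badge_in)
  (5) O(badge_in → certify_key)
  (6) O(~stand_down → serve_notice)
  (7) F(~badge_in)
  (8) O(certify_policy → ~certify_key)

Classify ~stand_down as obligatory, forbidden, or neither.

Forbidden

Premise 7, F(~badge_in), is equivalent to O(badge_in).
With premise 5, O(badge_in → certify_key), the K-axiom yields O(certify_key).
Premise 8, O(certify_policy → ~certify_key), contraposes to O(certify_key → ~certify_policy); with O(certify_key) we get O(~certify_policy).
With premise 2, O(~certify_policy → ~serve_notice), the K-axiom yields O(~serve_notice).
Premise 6 is O(~stand_down → serve_notice); contrapositively O(~serve_notice → stand_down). Since O(~serve_notice) holds, K gives O(stand_down).
Premises 1, 3, 4 do not contribute to this derivation.
Thus O(stand_down), which is F(~stand_down): ~stand_down is forbidden.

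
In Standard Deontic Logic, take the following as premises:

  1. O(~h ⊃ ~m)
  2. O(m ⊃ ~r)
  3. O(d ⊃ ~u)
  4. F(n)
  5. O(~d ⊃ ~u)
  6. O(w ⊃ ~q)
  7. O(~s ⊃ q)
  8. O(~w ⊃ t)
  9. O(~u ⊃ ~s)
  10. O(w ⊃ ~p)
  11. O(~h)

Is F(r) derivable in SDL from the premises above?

No

Premise 2 is O(m ⊃ ~r), but O(m) is not derivable from the premises, so it does not yield O(~r).
No other premise forces O(~r). An ideal world satisfying every premise can still have r true, so F(r) is not derivable.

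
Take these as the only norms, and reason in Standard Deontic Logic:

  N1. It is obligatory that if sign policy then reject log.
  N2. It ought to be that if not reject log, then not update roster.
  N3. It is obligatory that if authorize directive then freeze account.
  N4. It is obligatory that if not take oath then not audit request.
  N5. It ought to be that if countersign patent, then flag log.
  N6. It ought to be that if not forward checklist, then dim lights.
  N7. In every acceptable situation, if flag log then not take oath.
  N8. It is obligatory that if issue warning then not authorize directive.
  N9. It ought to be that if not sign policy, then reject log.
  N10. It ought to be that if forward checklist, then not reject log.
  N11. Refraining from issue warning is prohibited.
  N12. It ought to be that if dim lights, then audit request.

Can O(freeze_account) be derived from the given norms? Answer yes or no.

No

Premise 3 is O(authorize_directive → freeze_account), but O(authorize_directive) is not derivable from the premises, so it does not yield O(freeze_account).
No other premise forces O(freeze_account). An ideal world satisfying every premise can still have freeze_account false, so O(freeze_account) is not derivable.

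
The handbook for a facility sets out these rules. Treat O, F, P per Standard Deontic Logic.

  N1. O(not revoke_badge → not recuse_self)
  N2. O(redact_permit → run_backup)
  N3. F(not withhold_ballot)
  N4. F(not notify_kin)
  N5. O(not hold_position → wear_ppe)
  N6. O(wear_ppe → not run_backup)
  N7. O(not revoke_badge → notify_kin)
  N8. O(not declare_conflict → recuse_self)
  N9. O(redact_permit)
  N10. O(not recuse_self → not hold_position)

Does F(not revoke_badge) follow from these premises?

From premise 9 we have O(redact_permit).
Applying K to premise 2 (O(redact_permit → run_backup)) and O(redact_permit) yields O(run_backup).
Premise 6 is O(wear_ppe → not run_backup); contrapositively O(run_backup → not wear_ppe). Since O(run_backup) holds, K gives O(not wear_ppe).
Premise 5 is O(not hold_position → wear_ppe); contrapositively O(not wear_ppe → hold_position). Since O(not wear_ppe) holds, K gives O(hold_position).
Premise 10 is O(not recuse_self → not hold_position); contrapositively O(hold_position → recuse_self). Since O(hold_position) holds, K gives O(recuse_self).
Premise 1 is O(not revoke_badge → not recuse_self); contrapositively O(recuse_self → revoke_badge). Since O(recuse_self) holds, K gives O(revoke_badge).
Premises 3, 4, 7, 8 do not contribute to this derivation.
So O(revoke_badge) holds, i.e. F(not revoke_badge). The claim follows.

Yes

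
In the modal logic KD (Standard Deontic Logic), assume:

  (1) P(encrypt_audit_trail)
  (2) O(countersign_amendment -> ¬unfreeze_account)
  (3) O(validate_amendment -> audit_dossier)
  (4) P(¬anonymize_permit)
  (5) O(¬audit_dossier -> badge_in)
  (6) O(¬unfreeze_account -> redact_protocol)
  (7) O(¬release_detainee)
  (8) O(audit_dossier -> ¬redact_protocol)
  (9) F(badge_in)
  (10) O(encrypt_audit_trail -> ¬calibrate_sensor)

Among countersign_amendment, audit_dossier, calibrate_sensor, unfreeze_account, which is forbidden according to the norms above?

countersign_amendment

F(badge_in) at premise 9 means O(¬badge_in).
Premise 5 is O(¬audit_dossier -> badge_in); contrapositively O(¬badge_in -> audit_dossier). Since O(¬badge_in) holds, K gives O(audit_dossier).
With premise 8, O(audit_dossier -> ¬redact_protocol), the K-axiom yields O(¬redact_protocol).
The contrapositive of premise 6 (O(¬unfreeze_account -> redact_protocol)) is O(¬redact_protocol -> unfreeze_account), and O(¬redact_protocol) is already established, so O(unfreeze_account).
The contrapositive of premise 2 (O(countersign_amendment -> ¬unfreeze_account)) is O(unfreeze_account -> ¬countersign_amendment), and O(unfreeze_account) is already established, so O(¬countersign_amendment).
So O(¬countersign_amendment) holds, i.e. countersign_amendment is forbidden. None of the other listed options is forbidden under the premises.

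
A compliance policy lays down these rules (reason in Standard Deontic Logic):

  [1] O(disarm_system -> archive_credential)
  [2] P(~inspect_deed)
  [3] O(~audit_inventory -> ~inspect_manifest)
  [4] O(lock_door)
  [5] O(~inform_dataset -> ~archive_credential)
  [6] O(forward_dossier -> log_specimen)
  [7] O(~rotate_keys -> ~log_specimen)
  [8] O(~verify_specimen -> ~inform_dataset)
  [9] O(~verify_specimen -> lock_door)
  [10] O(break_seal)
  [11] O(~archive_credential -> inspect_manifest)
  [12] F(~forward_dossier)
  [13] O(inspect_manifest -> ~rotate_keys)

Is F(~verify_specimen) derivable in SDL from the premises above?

Premise 12 is F(~forward_dossier), i.e. O(forward_dossier).
With premise 6, O(forward_dossier -> log_specimen), the K-axiom yields O(log_specimen).
Premise 7 is O(~rotate_keys -> ~log_specimen); contrapositively O(log_specimen -> rotate_keys). Since O(log_specimen) holds, K gives O(rotate_keys).
The contrapositive of premise 13 (O(inspect_manifest -> ~rotate_keys)) is O(rotate_keys -> ~inspect_manifest), and O(rotate_keys) is already established, so O(~inspect_manifest).
The contrapositive of premise 11 (O(~archive_credential -> inspect_manifest)) is O(~inspect_manifest -> archive_credential), and O(~inspect_manifest) is already established, so O(archive_credential).
The contrapositive of premise 5 (O(~inform_dataset -> ~archive_credential)) is O(archive_credential -> inform_dataset), and O(archive_credential) is already established, so O(inform_dataset).
Premise 8, O(~verify_specimen -> ~inform_dataset), contraposes to O(inform_dataset -> verify_specimen); with O(inform_dataset) we get O(verify_specimen).
Premises 1, 2, 3, 4, 9, 10 do not contribute to this derivation.
So O(verify_specimen) holds, i.e. F(~verify_specimen). The claim follows.

Yes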